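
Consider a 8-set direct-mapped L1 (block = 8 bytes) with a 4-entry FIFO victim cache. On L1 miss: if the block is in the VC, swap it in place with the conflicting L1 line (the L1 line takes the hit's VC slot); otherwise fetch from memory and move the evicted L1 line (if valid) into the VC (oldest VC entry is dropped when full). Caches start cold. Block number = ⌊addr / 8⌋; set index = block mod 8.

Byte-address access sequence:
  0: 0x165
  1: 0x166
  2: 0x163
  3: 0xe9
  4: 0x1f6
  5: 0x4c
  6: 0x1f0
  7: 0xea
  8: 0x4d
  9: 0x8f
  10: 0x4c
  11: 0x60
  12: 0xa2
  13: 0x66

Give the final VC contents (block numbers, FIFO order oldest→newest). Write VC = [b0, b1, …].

VC = [17, 44, 20]

  [0] addr=0x165 blk=44 s=4: MISS | VC []
  [1] addr=0x166 blk=44 s=4: L1-HIT | VC []
  [2] addr=0x163 blk=44 s=4: L1-HIT | VC []
  [3] addr=0xe9 blk=29 s=5: MISS | VC []
  [4] addr=0x1f6 blk=62 s=6: MISS | VC []
  [5] addr=0x4c blk=9 s=1: MISS | VC []
  [6] addr=0x1f0 blk=62 s=6: L1-HIT | VC []
  [7] addr=0xea blk=29 s=5: L1-HIT | VC []
  [8] addr=0x4d blk=9 s=1: L1-HIT | VC []
  [9] addr=0x8f blk=17 s=1: MISS | VC [9]
  [10] addr=0x4c blk=9 s=1: VC-HIT | VC [17]
  [11] addr=0x60 blk=12 s=4: MISS | VC [17, 44]
  [12] addr=0xa2 blk=20 s=4: MISS | VC [17, 44, 12]
  [13] addr=0x66 blk=12 s=4: VC-HIT | VC [17, 44, 20]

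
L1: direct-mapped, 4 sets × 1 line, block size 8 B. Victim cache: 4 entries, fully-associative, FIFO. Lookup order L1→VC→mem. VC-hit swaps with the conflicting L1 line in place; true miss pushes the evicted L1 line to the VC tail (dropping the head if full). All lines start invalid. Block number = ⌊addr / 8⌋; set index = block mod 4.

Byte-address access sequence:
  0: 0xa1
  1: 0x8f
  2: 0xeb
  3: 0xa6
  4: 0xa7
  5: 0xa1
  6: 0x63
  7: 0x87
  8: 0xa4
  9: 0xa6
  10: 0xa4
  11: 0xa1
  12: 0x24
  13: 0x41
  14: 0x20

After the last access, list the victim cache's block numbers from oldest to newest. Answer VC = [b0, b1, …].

  [0] addr=0xa1 blk=20 s=0: MISS | VC []
  [1] addr=0x8f blk=17 s=1: MISS | VC []
  [2] addr=0xeb blk=29 s=1: MISS | VC [17]
  [3] addr=0xa6 blk=20 s=0: L1-HIT | VC [17]
  [4] addr=0xa7 blk=20 s=0: L1-HIT | VC [17]
  [5] addr=0xa1 blk=20 s=0: L1-HIT | VC [17]
  [6] addr=0x63 blk=12 s=0: MISS | VC [17, 20]
  [7] addr=0x87 blk=16 s=0: MISS | VC [17, 20, 12]
  [8] addr=0xa4 blk=20 s=0: VC-HIT | VC [17, 16, 12]
  [9] addr=0xa6 blk=20 s=0: L1-HIT | VC [17, 16, 12]
  [10] addr=0xa4 blk=20 s=0: L1-HIT | VC [17, 16, 12]
  [11] addr=0xa1 blk=20 s=0: L1-HIT | VC [17, 16, 12]
  [12] addr=0x24 blk=4 s=0: MISS | VC [17, 16, 12, 20]
  [13] addr=0x41 blk=8 s=0: MISS | VC [16, 12, 20, 4]
  [14] addr=0x20 blk=4 s=0: VC-HIT | VC [16, 12, 20, 8]

VC = [16, 12, 20, 8]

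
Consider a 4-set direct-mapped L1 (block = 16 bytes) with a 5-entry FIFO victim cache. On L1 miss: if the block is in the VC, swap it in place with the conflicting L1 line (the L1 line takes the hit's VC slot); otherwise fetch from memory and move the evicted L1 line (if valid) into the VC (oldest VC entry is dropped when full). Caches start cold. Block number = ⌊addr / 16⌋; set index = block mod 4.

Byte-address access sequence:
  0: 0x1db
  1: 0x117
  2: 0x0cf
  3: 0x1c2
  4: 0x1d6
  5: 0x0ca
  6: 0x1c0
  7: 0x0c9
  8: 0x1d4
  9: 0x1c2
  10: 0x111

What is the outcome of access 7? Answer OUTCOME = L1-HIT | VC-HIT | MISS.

#0 0x1db→b29/s1 MISS; vc=[]
#1 0x117→b17/s1 MISS; vc=[29]
#2 0xcf→b12/s0 MISS; vc=[29]
#3 0x1c2→b28/s0 MISS; vc=[29,12]
#4 0x1d6→b29/s1 VC-HIT; vc=[17,12]
#5 0xca→b12/s0 VC-HIT; vc=[17,28]
#6 0x1c0→b28/s0 VC-HIT; vc=[17,12]
#7 0xc9→b12/s0 VC-HIT; vc=[17,28]
#8 0x1d4→b29/s1 L1-HIT; vc=[17,28]
#9 0x1c2→b28/s0 VC-HIT; vc=[17,12]
#10 0x111→b17/s1 VC-HIT; vc=[29,12]

OUTCOME = VC-HIT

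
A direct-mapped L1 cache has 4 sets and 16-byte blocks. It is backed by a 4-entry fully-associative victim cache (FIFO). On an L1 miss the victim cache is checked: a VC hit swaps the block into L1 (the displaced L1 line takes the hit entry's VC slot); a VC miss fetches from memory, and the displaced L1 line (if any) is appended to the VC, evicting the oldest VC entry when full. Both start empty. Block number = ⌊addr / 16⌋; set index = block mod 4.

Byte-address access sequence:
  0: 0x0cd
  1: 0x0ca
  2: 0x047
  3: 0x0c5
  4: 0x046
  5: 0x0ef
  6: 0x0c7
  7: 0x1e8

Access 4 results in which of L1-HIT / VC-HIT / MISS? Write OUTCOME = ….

OUTCOME = VC-HIT

0: 0xcd (blk 12, set 0) → MISS  vc=[]
1: 0xca (blk 12, set 0) → L1-HIT  vc=[]
2: 0x47 (blk 4, set 0) → MISS  vc=[12]
3: 0xc5 (blk 12, set 0) → VC-HIT  vc=[4]
4: 0x46 (blk 4, set 0) → VC-HIT  vc=[12]
5: 0xef (blk 14, set 2) → MISS  vc=[12]
6: 0xc7 (blk 12, set 0) → VC-HIT  vc=[4]
7: 0x1e8 (blk 30, set 2) → MISS  vc=[4, 14]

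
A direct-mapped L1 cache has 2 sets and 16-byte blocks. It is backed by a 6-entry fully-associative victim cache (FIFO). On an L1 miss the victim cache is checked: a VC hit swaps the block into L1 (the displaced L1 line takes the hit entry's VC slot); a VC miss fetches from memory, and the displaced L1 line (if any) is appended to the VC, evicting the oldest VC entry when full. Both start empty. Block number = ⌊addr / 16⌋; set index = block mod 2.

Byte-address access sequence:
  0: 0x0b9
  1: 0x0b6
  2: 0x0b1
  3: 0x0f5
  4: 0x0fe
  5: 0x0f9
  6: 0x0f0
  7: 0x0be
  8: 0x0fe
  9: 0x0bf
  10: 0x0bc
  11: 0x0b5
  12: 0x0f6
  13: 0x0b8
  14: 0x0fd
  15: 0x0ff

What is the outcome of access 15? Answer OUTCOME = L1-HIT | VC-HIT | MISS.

OUTCOME = L1-HIT

  [0] addr=0xb9 blk=11 s=1: MISS | VC []
  [1] addr=0xb6 blk=11 s=1: L1-HIT | VC []
  [2] addr=0xb1 blk=11 s=1: L1-HIT | VC []
  [3] addr=0xf5 blk=15 s=1: MISS | VC [11]
  [4] addr=0xfe blk=15 s=1: L1-HIT | VC [11]
  [5] addr=0xf9 blk=15 s=1: L1-HIT | VC [11]
  [6] addr=0xf0 blk=15 s=1: L1-HIT | VC [11]
  [7] addr=0xbe blk=11 s=1: VC-HIT | VC [15]
  [8] addr=0xfe blk=15 s=1: VC-HIT | VC [11]
  [9] addr=0xbf blk=11 s=1: VC-HIT | VC [15]
  [10] addr=0xbc blk=11 s=1: L1-HIT | VC [15]
  [11] addr=0xb5 blk=11 s=1: L1-HIT | VC [15]
  [12] addr=0xf6 blk=15 s=1: VC-HIT | VC [11]
  [13] addr=0xb8 blk=11 s=1: VC-HIT | VC [15]
  [14] addr=0xfd blk=15 s=1: VC-HIT | VC [11]
  [15] addr=0xff blk=15 s=1: L1-HIT | VC [11]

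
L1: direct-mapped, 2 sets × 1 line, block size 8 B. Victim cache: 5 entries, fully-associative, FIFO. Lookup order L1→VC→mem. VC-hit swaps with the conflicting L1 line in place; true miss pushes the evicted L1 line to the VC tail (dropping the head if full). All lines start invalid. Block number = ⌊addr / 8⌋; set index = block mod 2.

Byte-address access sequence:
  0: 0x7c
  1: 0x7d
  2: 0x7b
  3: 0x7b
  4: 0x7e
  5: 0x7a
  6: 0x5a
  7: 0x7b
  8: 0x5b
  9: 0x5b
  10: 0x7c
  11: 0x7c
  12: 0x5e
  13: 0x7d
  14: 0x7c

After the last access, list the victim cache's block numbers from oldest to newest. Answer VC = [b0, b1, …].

0: 0x7c (blk 15, set 1) → MISS  vc=[]
1: 0x7d (blk 15, set 1) → L1-HIT  vc=[]
2: 0x7b (blk 15, set 1) → L1-HIT  vc=[]
3: 0x7b (blk 15, set 1) → L1-HIT  vc=[]
4: 0x7e (blk 15, set 1) → L1-HIT  vc=[]
5: 0x7a (blk 15, set 1) → L1-HIT  vc=[]
6: 0x5a (blk 11, set 1) → MISS  vc=[15]
7: 0x7b (blk 15, set 1) → VC-HIT  vc=[11]
8: 0x5b (blk 11, set 1) → VC-HIT  vc=[15]
9: 0x5b (blk 11, set 1) → L1-HIT  vc=[15]
10: 0x7c (blk 15, set 1) → VC-HIT  vc=[11]
11: 0x7c (blk 15, set 1) → L1-HIT  vc=[11]
12: 0x5e (blk 11, set 1) → VC-HIT  vc=[15]
13: 0x7d (blk 15, set 1) → VC-HIT  vc=[11]
14: 0x7c (blk 15, set 1) → L1-HIT  vc=[11]

VC = [11]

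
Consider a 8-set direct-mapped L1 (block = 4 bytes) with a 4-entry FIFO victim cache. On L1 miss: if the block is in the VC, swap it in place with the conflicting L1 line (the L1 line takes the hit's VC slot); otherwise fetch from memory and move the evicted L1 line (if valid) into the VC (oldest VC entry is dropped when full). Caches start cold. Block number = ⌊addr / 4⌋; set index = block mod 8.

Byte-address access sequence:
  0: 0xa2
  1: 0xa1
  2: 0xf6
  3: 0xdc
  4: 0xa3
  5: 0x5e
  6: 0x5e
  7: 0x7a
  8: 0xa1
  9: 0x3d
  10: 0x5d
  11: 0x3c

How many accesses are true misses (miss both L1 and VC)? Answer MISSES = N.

0: 0xa2 (blk 40, set 0) → MISS  vc=[]
1: 0xa1 (blk 40, set 0) → L1-HIT  vc=[]
2: 0xf6 (blk 61, set 5) → MISS  vc=[]
3: 0xdc (blk 55, set 7) → MISS  vc=[]
4: 0xa3 (blk 40, set 0) → L1-HIT  vc=[]
5: 0x5e (blk 23, set 7) → MISS  vc=[55]
6: 0x5e (blk 23, set 7) → L1-HIT  vc=[55]
7: 0x7a (blk 30, set 6) → MISS  vc=[55]
8: 0xa1 (blk 40, set 0) → L1-HIT  vc=[55]
9: 0x3d (blk 15, set 7) → MISS  vc=[55, 23]
10: 0x5d (blk 23, set 7) → VC-HIT  vc=[55, 15]
11: 0x3c (blk 15, set 7) → VC-HIT  vc=[55, 23]

MISSES = 6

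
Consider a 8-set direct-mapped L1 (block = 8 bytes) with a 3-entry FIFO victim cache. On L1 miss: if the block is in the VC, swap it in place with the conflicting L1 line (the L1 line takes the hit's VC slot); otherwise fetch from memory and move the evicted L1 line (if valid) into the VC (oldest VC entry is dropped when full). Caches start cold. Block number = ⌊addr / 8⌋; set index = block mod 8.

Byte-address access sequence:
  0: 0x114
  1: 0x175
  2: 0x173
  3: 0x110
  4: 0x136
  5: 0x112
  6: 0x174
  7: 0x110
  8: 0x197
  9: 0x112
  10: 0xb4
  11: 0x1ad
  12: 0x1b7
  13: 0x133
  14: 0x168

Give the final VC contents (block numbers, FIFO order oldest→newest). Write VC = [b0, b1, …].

  [0] addr=0x114 blk=34 s=2: MISS | VC []
  [1] addr=0x175 blk=46 s=6: MISS | VC []
  [2] addr=0x173 blk=46 s=6: L1-HIT | VC []
  [3] addr=0x110 blk=34 s=2: L1-HIT | VC []
  [4] addr=0x136 blk=38 s=6: MISS | VC [46]
  [5] addr=0x112 blk=34 s=2: L1-HIT | VC [46]
  [6] addr=0x174 blk=46 s=6: VC-HIT | VC [38]
  [7] addr=0x110 blk=34 s=2: L1-HIT | VC [38]
  [8] addr=0x197 blk=50 s=2: MISS | VC [38, 34]
  [9] addr=0x112 blk=34 s=2: VC-HIT | VC [38, 50]
  [10] addr=0xb4 blk=22 s=6: MISS | VC [38, 50, 46]
  [11] addr=0x1ad blk=53 s=5: MISS | VC [38, 50, 46]
  [12] addr=0x1b7 blk=54 s=6: MISS | VC [50, 46, 22]
  [13] addr=0x133 blk=38 s=6: MISS | VC [46, 22, 54]
  [14] addr=0x168 blk=45 s=5: MISS | VC [22, 54, 53]

VC = [22, 54, 53]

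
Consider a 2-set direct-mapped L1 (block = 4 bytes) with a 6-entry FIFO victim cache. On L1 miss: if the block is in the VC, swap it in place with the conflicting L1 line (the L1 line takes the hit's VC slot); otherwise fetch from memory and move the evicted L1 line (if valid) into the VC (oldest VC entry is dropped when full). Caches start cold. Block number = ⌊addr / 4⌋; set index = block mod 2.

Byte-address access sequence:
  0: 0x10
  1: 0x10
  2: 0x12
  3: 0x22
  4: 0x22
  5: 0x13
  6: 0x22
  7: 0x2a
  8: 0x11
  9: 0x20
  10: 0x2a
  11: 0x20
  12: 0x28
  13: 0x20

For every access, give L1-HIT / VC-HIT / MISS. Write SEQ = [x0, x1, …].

SEQ = [MISS, L1-HIT, L1-HIT, MISS, L1-HIT, VC-HIT, VC-HIT, MISS, VC-HIT, VC-HIT, VC-HIT, VC-HIT, VC-HIT, VC-HIT]

  [0] addr=0x10 blk=4 s=0: MISS | VC []
  [1] addr=0x10 blk=4 s=0: L1-HIT | VC []
  [2] addr=0x12 blk=4 s=0: L1-HIT | VC []
  [3] addr=0x22 blk=8 s=0: MISS | VC [4]
  [4] addr=0x22 blk=8 s=0: L1-HIT | VC [4]
  [5] addr=0x13 blk=4 s=0: VC-HIT | VC [8]
  [6] addr=0x22 blk=8 s=0: VC-HIT | VC [4]
  [7] addr=0x2a blk=10 s=0: MISS | VC [4, 8]
  [8] addr=0x11 blk=4 s=0: VC-HIT | VC [10, 8]
  [9] addr=0x20 blk=8 s=0: VC-HIT | VC [10, 4]
  [10] addr=0x2a blk=10 s=0: VC-HIT | VC [8, 4]
  [11] addr=0x20 blk=8 s=0: VC-HIT | VC [10, 4]
  [12] addr=0x28 blk=10 s=0: VC-HIT | VC [8, 4]
  [13] addr=0x20 blk=8 s=0: VC-HIT | VC [10, 4]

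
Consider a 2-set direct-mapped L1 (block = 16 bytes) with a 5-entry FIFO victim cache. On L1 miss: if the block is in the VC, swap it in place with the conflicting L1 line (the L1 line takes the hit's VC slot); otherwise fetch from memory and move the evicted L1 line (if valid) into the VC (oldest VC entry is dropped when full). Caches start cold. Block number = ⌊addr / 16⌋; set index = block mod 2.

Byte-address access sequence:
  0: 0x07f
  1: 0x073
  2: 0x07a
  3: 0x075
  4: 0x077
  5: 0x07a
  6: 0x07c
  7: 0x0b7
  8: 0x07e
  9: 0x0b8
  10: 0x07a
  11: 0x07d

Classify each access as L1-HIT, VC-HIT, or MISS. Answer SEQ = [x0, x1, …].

SEQ = [MISS, L1-HIT, L1-HIT, L1-HIT, L1-HIT, L1-HIT, L1-HIT, MISS, VC-HIT, VC-HIT, VC-HIT, L1-HIT]

#0 0x7f→b7/s1 MISS; vc=[]
#1 0x73→b7/s1 L1-HIT; vc=[]
#2 0x7a→b7/s1 L1-HIT; vc=[]
#3 0x75→b7/s1 L1-HIT; vc=[]
#4 0x77→b7/s1 L1-HIT; vc=[]
#5 0x7a→b7/s1 L1-HIT; vc=[]
#6 0x7c→b7/s1 L1-HIT; vc=[]
#7 0xb7→b11/s1 MISS; vc=[7]
#8 0x7e→b7/s1 VC-HIT; vc=[11]
#9 0xb8→b11/s1 VC-HIT; vc=[7]
#10 0x7a→b7/s1 VC-HIT; vc=[11]
#11 0x7d→b7/s1 L1-HIT; vc=[11]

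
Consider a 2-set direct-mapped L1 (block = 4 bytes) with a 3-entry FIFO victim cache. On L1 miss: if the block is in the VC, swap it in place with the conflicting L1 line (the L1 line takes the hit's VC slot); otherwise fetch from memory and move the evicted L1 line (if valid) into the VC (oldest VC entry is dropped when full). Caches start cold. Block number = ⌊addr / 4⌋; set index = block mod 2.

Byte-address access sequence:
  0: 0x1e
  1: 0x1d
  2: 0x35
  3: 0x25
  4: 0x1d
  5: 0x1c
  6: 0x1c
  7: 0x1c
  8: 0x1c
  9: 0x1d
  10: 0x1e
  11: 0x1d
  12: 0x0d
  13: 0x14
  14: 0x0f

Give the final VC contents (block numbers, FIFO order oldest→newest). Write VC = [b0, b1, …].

VC = [13, 7, 5]

  [0] addr=0x1e blk=7 s=1: MISS | VC []
  [1] addr=0x1d blk=7 s=1: L1-HIT | VC []
  [2] addr=0x35 blk=13 s=1: MISS | VC [7]
  [3] addr=0x25 blk=9 s=1: MISS | VC [7, 13]
  [4] addr=0x1d blk=7 s=1: VC-HIT | VC [9, 13]
  [5] addr=0x1c blk=7 s=1: L1-HIT | VC [9, 13]
  [6] addr=0x1c blk=7 s=1: L1-HIT | VC [9, 13]
  [7] addr=0x1c blk=7 s=1: L1-HIT | VC [9, 13]
  [8] addr=0x1c blk=7 s=1: L1-HIT | VC [9, 13]
  [9] addr=0x1d blk=7 s=1: L1-HIT | VC [9, 13]
  [10] addr=0x1e blk=7 s=1: L1-HIT | VC [9, 13]
  [11] addr=0x1d blk=7 s=1: L1-HIT | VC [9, 13]
  [12] addr=0xd blk=3 s=1: MISS | VC [9, 13, 7]
  [13] addr=0x14 blk=5 s=1: MISS | VC [13, 7, 3]
  [14] addr=0xf blk=3 s=1: VC-HIT | VC [13, 7, 5]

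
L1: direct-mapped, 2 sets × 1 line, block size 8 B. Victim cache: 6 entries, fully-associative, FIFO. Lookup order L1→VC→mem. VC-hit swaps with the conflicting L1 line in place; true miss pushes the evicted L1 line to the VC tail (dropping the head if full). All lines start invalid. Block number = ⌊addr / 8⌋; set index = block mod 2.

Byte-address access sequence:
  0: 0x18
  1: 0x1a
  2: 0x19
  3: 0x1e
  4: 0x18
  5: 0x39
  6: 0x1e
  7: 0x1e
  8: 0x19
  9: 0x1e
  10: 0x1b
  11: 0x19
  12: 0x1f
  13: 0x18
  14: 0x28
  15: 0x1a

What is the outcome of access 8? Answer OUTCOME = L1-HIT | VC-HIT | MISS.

#0 0x18→b3/s1 MISS; vc=[]
#1 0x1a→b3/s1 L1-HIT; vc=[]
#2 0x19→b3/s1 L1-HIT; vc=[]
#3 0x1e→b3/s1 L1-HIT; vc=[]
#4 0x18→b3/s1 L1-HIT; vc=[]
#5 0x39→b7/s1 MISS; vc=[3]
#6 0x1e→b3/s1 VC-HIT; vc=[7]
#7 0x1e→b3/s1 L1-HIT; vc=[7]
#8 0x19→b3/s1 L1-HIT; vc=[7]
#9 0x1e→b3/s1 L1-HIT; vc=[7]
#10 0x1b→b3/s1 L1-HIT; vc=[7]
#11 0x19→b3/s1 L1-HIT; vc=[7]
#12 0x1f→b3/s1 L1-HIT; vc=[7]
#13 0x18→b3/s1 L1-HIT; vc=[7]
#14 0x28→b5/s1 MISS; vc=[7,3]
#15 0x1a→b3/s1 VC-HIT; vc=[7,5]

OUTCOME = L1-HIT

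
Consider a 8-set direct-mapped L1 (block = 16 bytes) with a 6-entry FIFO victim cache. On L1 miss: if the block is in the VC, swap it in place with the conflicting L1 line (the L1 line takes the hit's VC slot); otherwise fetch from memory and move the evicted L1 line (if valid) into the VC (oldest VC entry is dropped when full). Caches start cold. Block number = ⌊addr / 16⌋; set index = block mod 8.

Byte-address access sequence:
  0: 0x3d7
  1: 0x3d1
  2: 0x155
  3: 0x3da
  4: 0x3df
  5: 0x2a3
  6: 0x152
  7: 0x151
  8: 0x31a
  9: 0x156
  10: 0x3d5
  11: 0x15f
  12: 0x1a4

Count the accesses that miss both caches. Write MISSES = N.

MISSES = 5

  [0] addr=0x3d7 blk=61 s=5: MISS | VC []
  [1] addr=0x3d1 blk=61 s=5: L1-HIT | VC []
  [2] addr=0x155 blk=21 s=5: MISS | VC [61]
  [3] addr=0x3da blk=61 s=5: VC-HIT | VC [21]
  [4] addr=0x3df blk=61 s=5: L1-HIT | VC [21]
  [5] addr=0x2a3 blk=42 s=2: MISS | VC [21]
  [6] addr=0x152 blk=21 s=5: VC-HIT | VC [61]
  [7] addr=0x151 blk=21 s=5: L1-HIT | VC [61]
  [8] addr=0x31a blk=49 s=1: MISS | VC [61]
  [9] addr=0x156 blk=21 s=5: L1-HIT | VC [61]
  [10] addr=0x3d5 blk=61 s=5: VC-HIT | VC [21]
  [11] addr=0x15f blk=21 s=5: VC-HIT | VC [61]
  [12] addr=0x1a4 blk=26 s=2: MISS | VC [61, 42]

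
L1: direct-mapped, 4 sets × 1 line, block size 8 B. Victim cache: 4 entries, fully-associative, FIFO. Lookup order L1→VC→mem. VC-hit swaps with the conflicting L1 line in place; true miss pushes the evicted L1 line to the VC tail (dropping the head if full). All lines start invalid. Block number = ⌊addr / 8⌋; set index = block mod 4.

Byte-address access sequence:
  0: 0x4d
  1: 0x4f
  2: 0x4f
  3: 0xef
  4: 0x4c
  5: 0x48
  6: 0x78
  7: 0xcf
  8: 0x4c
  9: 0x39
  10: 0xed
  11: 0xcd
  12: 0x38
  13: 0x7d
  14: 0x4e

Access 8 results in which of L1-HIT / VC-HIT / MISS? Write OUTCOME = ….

OUTCOME = VC-HIT

#0 0x4d→b9/s1 MISS; vc=[]
#1 0x4f→b9/s1 L1-HIT; vc=[]
#2 0x4f→b9/s1 L1-HIT; vc=[]
#3 0xef→b29/s1 MISS; vc=[9]
#4 0x4c→b9/s1 VC-HIT; vc=[29]
#5 0x48→b9/s1 L1-HIT; vc=[29]
#6 0x78→b15/s3 MISS; vc=[29]
#7 0xcf→b25/s1 MISS; vc=[29,9]
#8 0x4c→b9/s1 VC-HIT; vc=[29,25]
#9 0x39→b7/s3 MISS; vc=[29,25,15]
#10 0xed→b29/s1 VC-HIT; vc=[9,25,15]
#11 0xcd→b25/s1 VC-HIT; vc=[9,29,15]
#12 0x38→b7/s3 L1-HIT; vc=[9,29,15]
#13 0x7d→b15/s3 VC-HIT; vc=[9,29,7]
#14 0x4e→b9/s1 VC-HIT; vc=[25,29,7]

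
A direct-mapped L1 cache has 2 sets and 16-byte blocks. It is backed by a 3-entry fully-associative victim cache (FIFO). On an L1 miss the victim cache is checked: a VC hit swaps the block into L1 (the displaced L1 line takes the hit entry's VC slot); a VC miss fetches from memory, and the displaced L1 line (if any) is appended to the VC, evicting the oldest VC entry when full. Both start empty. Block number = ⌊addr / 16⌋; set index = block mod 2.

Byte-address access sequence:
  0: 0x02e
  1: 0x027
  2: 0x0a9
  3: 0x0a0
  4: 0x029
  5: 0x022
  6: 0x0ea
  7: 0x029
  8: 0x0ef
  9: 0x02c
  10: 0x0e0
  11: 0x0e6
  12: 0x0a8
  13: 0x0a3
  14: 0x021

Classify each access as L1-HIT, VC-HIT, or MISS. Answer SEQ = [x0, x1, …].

  [0] addr=0x2e blk=2 s=0: MISS | VC []
  [1] addr=0x27 blk=2 s=0: L1-HIT | VC []
  [2] addr=0xa9 blk=10 s=0: MISS | VC [2]
  [3] addr=0xa0 blk=10 s=0: L1-HIT | VC [2]
  [4] addr=0x29 blk=2 s=0: VC-HIT | VC [10]
  [5] addr=0x22 blk=2 s=0: L1-HIT | VC [10]
  [6] addr=0xea blk=14 s=0: MISS | VC [10, 2]
  [7] addr=0x29 blk=2 s=0: VC-HIT | VC [10, 14]
  [8] addr=0xef blk=14 s=0: VC-HIT | VC [10, 2]
  [9] addr=0x2c blk=2 s=0: VC-HIT | VC [10, 14]
  [10] addr=0xe0 blk=14 s=0: VC-HIT | VC [10, 2]
  [11] addr=0xe6 blk=14 s=0: L1-HIT | VC [10, 2]
  [12] addr=0xa8 blk=10 s=0: VC-HIT | VC [14, 2]
  [13] addr=0xa3 blk=10 s=0: L1-HIT | VC [14, 2]
  [14] addr=0x21 blk=2 s=0: VC-HIT | VC [14, 10]

SEQ = [MISS, L1-HIT, MISS, L1-HIT, VC-HIT, L1-HIT, MISS, VC-HIT, VC-HIT, VC-HIT, VC-HIT, L1-HIT, VC-HIT, L1-HIT, VC-HIT]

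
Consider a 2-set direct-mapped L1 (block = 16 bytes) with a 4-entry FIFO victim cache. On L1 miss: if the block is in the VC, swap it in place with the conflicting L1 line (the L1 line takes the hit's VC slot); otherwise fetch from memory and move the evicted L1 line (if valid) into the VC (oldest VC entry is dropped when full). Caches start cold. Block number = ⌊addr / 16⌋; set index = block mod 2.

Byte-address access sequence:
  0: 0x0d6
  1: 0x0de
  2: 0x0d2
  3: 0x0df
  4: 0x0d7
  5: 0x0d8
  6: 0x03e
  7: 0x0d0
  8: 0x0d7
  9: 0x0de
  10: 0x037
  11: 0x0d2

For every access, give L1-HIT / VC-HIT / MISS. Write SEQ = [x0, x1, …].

0: 0xd6 (blk 13, set 1) → MISS  vc=[]
1: 0xde (blk 13, set 1) → L1-HIT  vc=[]
2: 0xd2 (blk 13, set 1) → L1-HIT  vc=[]
3: 0xdf (blk 13, set 1) → L1-HIT  vc=[]
4: 0xd7 (blk 13, set 1) → L1-HIT  vc=[]
5: 0xd8 (blk 13, set 1) → L1-HIT  vc=[]
6: 0x3e (blk 3, set 1) → MISS  vc=[13]
7: 0xd0 (blk 13, set 1) → VC-HIT  vc=[3]
8: 0xd7 (blk 13, set 1) → L1-HIT  vc=[3]
9: 0xde (blk 13, set 1) → L1-HIT  vc=[3]
10: 0x37 (blk 3, set 1) → VC-HIT  vc=[13]
11: 0xd2 (blk 13, set 1) → VC-HIT  vc=[3]

SEQ = [MISS, L1-HIT, L1-HIT, L1-HIT, L1-HIT, L1-HIT, MISS, VC-HIT, L1-HIT, L1-HIT, VC-HIT, VC-HIT]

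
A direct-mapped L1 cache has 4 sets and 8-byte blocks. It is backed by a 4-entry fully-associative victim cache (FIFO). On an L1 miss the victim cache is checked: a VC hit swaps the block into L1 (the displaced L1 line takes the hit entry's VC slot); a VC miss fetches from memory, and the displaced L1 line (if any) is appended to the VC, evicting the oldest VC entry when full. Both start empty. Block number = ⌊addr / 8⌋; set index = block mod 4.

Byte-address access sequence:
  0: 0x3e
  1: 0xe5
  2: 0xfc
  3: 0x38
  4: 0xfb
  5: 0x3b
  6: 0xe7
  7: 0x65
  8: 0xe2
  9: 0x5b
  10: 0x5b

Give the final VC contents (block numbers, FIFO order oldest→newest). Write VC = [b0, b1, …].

VC = [31, 12, 7]

#0 0x3e→b7/s3 MISS; vc=[]
#1 0xe5→b28/s0 MISS; vc=[]
#2 0xfc→b31/s3 MISS; vc=[7]
#3 0x38→b7/s3 VC-HIT; vc=[31]
#4 0xfb→b31/s3 VC-HIT; vc=[7]
#5 0x3b→b7/s3 VC-HIT; vc=[31]
#6 0xe7→b28/s0 L1-HIT; vc=[31]
#7 0x65→b12/s0 MISS; vc=[31,28]
#8 0xe2→b28/s0 VC-HIT; vc=[31,12]
#9 0x5b→b11/s3 MISS; vc=[31,12,7]
#10 0x5b→b11/s3 L1-HIT; vc=[31,12,7]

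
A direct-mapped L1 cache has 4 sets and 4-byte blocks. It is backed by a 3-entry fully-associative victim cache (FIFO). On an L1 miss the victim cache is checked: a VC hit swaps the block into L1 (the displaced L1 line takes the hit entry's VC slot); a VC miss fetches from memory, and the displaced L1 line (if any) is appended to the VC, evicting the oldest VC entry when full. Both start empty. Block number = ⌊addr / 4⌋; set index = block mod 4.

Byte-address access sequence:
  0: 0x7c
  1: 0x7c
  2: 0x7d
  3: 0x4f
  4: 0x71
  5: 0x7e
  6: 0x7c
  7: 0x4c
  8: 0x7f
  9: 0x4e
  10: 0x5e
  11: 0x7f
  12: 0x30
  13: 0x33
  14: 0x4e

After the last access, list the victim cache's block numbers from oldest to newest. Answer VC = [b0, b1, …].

0: 0x7c (blk 31, set 3) → MISS  vc=[]
1: 0x7c (blk 31, set 3) → L1-HIT  vc=[]
2: 0x7d (blk 31, set 3) → L1-HIT  vc=[]
3: 0x4f (blk 19, set 3) → MISS  vc=[31]
4: 0x71 (blk 28, set 0) → MISS  vc=[31]
5: 0x7e (blk 31, set 3) → VC-HIT  vc=[19]
6: 0x7c (blk 31, set 3) → L1-HIT  vc=[19]
7: 0x4c (blk 19, set 3) → VC-HIT  vc=[31]
8: 0x7f (blk 31, set 3) → VC-HIT  vc=[19]
9: 0x4e (blk 19, set 3) → VC-HIT  vc=[31]
10: 0x5e (blk 23, set 3) → MISS  vc=[31, 19]
11: 0x7f (blk 31, set 3) → VC-HIT  vc=[23, 19]
12: 0x30 (blk 12, set 0) → MISS  vc=[23, 19, 28]
13: 0x33 (blk 12, set 0) → L1-HIT  vc=[23, 19, 28]
14: 0x4e (blk 19, set 3) → VC-HIT  vc=[23, 31, 28]

VC = [23, 31, 28]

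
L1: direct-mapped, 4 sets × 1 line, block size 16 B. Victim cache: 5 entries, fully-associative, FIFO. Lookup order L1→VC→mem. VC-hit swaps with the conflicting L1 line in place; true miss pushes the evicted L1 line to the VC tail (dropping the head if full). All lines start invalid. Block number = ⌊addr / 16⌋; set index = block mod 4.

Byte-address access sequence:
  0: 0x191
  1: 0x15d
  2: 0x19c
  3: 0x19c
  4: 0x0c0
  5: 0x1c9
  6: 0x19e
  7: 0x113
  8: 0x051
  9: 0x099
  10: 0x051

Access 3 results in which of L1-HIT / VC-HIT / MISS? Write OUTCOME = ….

OUTCOME = L1-HIT

0: 0x191 (blk 25, set 1) → MISS  vc=[]
1: 0x15d (blk 21, set 1) → MISS  vc=[25]
2: 0x19c (blk 25, set 1) → VC-HIT  vc=[21]
3: 0x19c (blk 25, set 1) → L1-HIT  vc=[21]
4: 0xc0 (blk 12, set 0) → MISS  vc=[21]
5: 0x1c9 (blk 28, set 0) → MISS  vc=[21, 12]
6: 0x19e (blk 25, set 1) → L1-HIT  vc=[21, 12]
7: 0x113 (blk 17, set 1) → MISS  vc=[21, 12, 25]
8: 0x51 (blk 5, set 1) → MISS  vc=[21, 12, 25, 17]
9: 0x99 (blk 9, set 1) → MISS  vc=[21, 12, 25, 17, 5]
10: 0x51 (blk 5, set 1) → VC-HIT  vc=[21, 12, 25, 17, 9]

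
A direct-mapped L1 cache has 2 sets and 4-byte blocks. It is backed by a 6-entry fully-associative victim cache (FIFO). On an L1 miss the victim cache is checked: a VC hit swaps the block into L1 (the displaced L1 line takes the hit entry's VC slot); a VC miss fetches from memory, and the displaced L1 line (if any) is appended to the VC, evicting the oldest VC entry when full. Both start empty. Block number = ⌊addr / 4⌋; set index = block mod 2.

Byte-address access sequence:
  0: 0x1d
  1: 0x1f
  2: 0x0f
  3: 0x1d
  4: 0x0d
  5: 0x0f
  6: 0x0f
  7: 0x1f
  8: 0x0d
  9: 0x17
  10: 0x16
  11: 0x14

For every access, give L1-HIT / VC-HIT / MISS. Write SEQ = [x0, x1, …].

0: 0x1d (blk 7, set 1) → MISS  vc=[]
1: 0x1f (blk 7, set 1) → L1-HIT  vc=[]
2: 0xf (blk 3, set 1) → MISS  vc=[7]
3: 0x1d (blk 7, set 1) → VC-HIT  vc=[3]
4: 0xd (blk 3, set 1) → VC-HIT  vc=[7]
5: 0xf (blk 3, set 1) → L1-HIT  vc=[7]
6: 0xf (blk 3, set 1) → L1-HIT  vc=[7]
7: 0x1f (blk 7, set 1) → VC-HIT  vc=[3]
8: 0xd (blk 3, set 1) → VC-HIT  vc=[7]
9: 0x17 (blk 5, set 1) → MISS  vc=[7, 3]
10: 0x16 (blk 5, set 1) → L1-HIT  vc=[7, 3]
11: 0x14 (blk 5, set 1) → L1-HIT  vc=[7, 3]

SEQ = [MISS, L1-HIT, MISS, VC-HIT, VC-HIT, L1-HIT, L1-HIT, VC-HIT, VC-HIT, MISS, L1-HIT, L1-HIT]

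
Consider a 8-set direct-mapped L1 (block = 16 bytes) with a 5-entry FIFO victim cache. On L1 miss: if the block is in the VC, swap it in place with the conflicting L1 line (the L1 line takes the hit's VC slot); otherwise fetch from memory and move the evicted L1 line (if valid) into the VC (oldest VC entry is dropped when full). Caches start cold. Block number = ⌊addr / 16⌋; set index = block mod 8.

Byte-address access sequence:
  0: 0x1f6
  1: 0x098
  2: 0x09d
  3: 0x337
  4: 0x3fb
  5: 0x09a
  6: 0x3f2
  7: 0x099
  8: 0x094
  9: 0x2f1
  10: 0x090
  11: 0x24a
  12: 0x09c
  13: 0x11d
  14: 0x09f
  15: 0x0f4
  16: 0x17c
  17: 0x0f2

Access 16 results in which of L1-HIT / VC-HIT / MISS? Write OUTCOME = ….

OUTCOME = MISS

  [0] addr=0x1f6 blk=31 s=7: MISS | VC []
  [1] addr=0x98 blk=9 s=1: MISS | VC []
  [2] addr=0x9d blk=9 s=1: L1-HIT | VC []
  [3] addr=0x337 blk=51 s=3: MISS | VC []
  [4] addr=0x3fb blk=63 s=7: MISS | VC [31]
  [5] addr=0x9a blk=9 s=1: L1-HIT | VC [31]
  [6] addr=0x3f2 blk=63 s=7: L1-HIT | VC [31]
  [7] addr=0x99 blk=9 s=1: L1-HIT | VC [31]
  [8] addr=0x94 blk=9 s=1: L1-HIT | VC [31]
  [9] addr=0x2f1 blk=47 s=7: MISS | VC [31, 63]
  [10] addr=0x90 blk=9 s=1: L1-HIT | VC [31, 63]
  [11] addr=0x24a blk=36 s=4: MISS | VC [31, 63]
  [12] addr=0x9c blk=9 s=1: L1-HIT | VC [31, 63]
  [13] addr=0x11d blk=17 s=1: MISS | VC [31, 63, 9]
  [14] addr=0x9f blk=9 s=1: VC-HIT | VC [31, 63, 17]
  [15] addr=0xf4 blk=15 s=7: MISS | VC [31, 63, 17, 47]
  [16] addr=0x17c blk=23 s=7: MISS | VC [31, 63, 17, 47, 15]
  [17] addr=0xf2 blk=15 s=7: VC-HIT | VC [31, 63, 17, 47, 23]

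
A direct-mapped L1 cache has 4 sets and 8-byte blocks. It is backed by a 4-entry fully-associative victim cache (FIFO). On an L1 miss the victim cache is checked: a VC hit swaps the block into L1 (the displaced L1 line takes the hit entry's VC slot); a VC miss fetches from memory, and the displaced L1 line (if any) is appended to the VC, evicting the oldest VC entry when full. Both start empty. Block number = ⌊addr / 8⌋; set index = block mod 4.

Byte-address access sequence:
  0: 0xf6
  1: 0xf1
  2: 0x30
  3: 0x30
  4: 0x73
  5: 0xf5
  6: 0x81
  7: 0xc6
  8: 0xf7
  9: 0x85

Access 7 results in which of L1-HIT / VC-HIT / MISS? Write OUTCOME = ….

OUTCOME = MISS

  [0] addr=0xf6 blk=30 s=2: MISS | VC []
  [1] addr=0xf1 blk=30 s=2: L1-HIT | VC []
  [2] addr=0x30 blk=6 s=2: MISS | VC [30]
  [3] addr=0x30 blk=6 s=2: L1-HIT | VC [30]
  [4] addr=0x73 blk=14 s=2: MISS | VC [30, 6]
  [5] addr=0xf5 blk=30 s=2: VC-HIT | VC [14, 6]
  [6] addr=0x81 blk=16 s=0: MISS | VC [14, 6]
  [7] addr=0xc6 blk=24 s=0: MISS | VC [14, 6, 16]
  [8] addr=0xf7 blk=30 s=2: L1-HIT | VC [14, 6, 16]
  [9] addr=0x85 blk=16 s=0: VC-HIT | VC [14, 6, 24]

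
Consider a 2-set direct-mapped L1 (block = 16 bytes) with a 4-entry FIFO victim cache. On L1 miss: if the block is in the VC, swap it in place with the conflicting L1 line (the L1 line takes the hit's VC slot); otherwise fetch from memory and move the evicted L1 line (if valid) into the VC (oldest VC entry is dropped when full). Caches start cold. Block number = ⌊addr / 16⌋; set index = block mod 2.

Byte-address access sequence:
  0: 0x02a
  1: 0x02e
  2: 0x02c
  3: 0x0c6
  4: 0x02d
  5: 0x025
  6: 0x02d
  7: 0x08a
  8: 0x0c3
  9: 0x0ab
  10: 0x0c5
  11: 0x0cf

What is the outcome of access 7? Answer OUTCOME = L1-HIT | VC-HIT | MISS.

0: 0x2a (blk 2, set 0) → MISS  vc=[]
1: 0x2e (blk 2, set 0) → L1-HIT  vc=[]
2: 0x2c (blk 2, set 0) → L1-HIT  vc=[]
3: 0xc6 (blk 12, set 0) → MISS  vc=[2]
4: 0x2d (blk 2, set 0) → VC-HIT  vc=[12]
5: 0x25 (blk 2, set 0) → L1-HIT  vc=[12]
6: 0x2d (blk 2, set 0) → L1-HIT  vc=[12]
7: 0x8a (blk 8, set 0) → MISS  vc=[12, 2]
8: 0xc3 (blk 12, set 0) → VC-HIT  vc=[8, 2]
9: 0xab (blk 10, set 0) → MISS  vc=[8, 2, 12]
10: 0xc5 (blk 12, set 0) → VC-HIT  vc=[8, 2, 10]
11: 0xcf (blk 12, set 0) → L1-HIT  vc=[8, 2, 10]

OUTCOME = MISS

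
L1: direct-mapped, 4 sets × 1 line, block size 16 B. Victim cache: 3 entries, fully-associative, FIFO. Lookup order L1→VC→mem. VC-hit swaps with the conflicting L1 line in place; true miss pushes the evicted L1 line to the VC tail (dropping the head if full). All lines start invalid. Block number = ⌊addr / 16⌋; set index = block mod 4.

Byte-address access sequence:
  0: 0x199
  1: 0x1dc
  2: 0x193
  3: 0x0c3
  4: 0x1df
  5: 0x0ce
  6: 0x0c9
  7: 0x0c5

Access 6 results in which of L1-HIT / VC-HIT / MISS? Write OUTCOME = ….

OUTCOME = L1-HIT

  [0] addr=0x199 blk=25 s=1: MISS | VC []
  [1] addr=0x1dc blk=29 s=1: MISS | VC [25]
  [2] addr=0x193 blk=25 s=1: VC-HIT | VC [29]
  [3] addr=0xc3 blk=12 s=0: MISS | VC [29]
  [4] addr=0x1df blk=29 s=1: VC-HIT | VC [25]
  [5] addr=0xce blk=12 s=0: L1-HIT | VC [25]
  [6] addr=0xc9 blk=12 s=0: L1-HIT | VC [25]
  [7] addr=0xc5 blk=12 s=0: L1-HIT | VC [25]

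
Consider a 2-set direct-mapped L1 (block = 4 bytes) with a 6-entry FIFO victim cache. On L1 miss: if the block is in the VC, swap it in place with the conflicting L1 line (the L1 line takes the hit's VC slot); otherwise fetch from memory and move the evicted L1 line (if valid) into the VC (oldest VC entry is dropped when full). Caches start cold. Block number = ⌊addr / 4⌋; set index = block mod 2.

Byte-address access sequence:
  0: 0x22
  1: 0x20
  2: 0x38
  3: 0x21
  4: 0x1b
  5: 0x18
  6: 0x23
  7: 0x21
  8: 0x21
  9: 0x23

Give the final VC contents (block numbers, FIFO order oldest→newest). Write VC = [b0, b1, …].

#0 0x22→b8/s0 MISS; vc=[]
#1 0x20→b8/s0 L1-HIT; vc=[]
#2 0x38→b14/s0 MISS; vc=[8]
#3 0x21→b8/s0 VC-HIT; vc=[14]
#4 0x1b→b6/s0 MISS; vc=[14,8]
#5 0x18→b6/s0 L1-HIT; vc=[14,8]
#6 0x23→b8/s0 VC-HIT; vc=[14,6]
#7 0x21→b8/s0 L1-HIT; vc=[14,6]
#8 0x21→b8/s0 L1-HIT; vc=[14,6]
#9 0x23→b8/s0 L1-HIT; vc=[14,6]

VC = [14, 6]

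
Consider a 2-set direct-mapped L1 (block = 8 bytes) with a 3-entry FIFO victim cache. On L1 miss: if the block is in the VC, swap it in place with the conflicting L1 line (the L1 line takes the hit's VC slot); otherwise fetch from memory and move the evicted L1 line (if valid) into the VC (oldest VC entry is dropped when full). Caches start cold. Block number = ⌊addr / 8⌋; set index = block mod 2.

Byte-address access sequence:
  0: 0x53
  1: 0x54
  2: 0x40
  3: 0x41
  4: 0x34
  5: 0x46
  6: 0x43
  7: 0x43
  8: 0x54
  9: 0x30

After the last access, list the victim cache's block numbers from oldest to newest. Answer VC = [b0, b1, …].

VC = [8, 10]

0: 0x53 (blk 10, set 0) → MISS  vc=[]
1: 0x54 (blk 10, set 0) → L1-HIT  vc=[]
2: 0x40 (blk 8, set 0) → MISS  vc=[10]
3: 0x41 (blk 8, set 0) → L1-HIT  vc=[10]
4: 0x34 (blk 6, set 0) → MISS  vc=[10, 8]
5: 0x46 (blk 8, set 0) → VC-HIT  vc=[10, 6]
6: 0x43 (blk 8, set 0) → L1-HIT  vc=[10, 6]
7: 0x43 (blk 8, set 0) → L1-HIT  vc=[10, 6]
8: 0x54 (blk 10, set 0) → VC-HIT  vc=[8, 6]
9: 0x30 (blk 6, set 0) → VC-HIT  vc=[8, 10]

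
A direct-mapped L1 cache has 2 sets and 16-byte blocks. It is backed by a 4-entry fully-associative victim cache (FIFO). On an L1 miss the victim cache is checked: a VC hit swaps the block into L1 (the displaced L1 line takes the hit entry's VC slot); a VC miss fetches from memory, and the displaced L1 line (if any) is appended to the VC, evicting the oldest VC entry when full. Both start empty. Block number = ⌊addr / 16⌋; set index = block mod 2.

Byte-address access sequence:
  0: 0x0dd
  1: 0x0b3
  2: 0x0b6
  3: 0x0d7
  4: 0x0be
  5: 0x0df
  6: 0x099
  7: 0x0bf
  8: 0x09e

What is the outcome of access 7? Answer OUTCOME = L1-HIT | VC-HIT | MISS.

#0 0xdd→b13/s1 MISS; vc=[]
#1 0xb3→b11/s1 MISS; vc=[13]
#2 0xb6→b11/s1 L1-HIT; vc=[13]
#3 0xd7→b13/s1 VC-HIT; vc=[11]
#4 0xbe→b11/s1 VC-HIT; vc=[13]
#5 0xdf→b13/s1 VC-HIT; vc=[11]
#6 0x99→b9/s1 MISS; vc=[11,13]
#7 0xbf→b11/s1 VC-HIT; vc=[9,13]
#8 0x9e→b9/s1 VC-HIT; vc=[11,13]

OUTCOME = VC-HIT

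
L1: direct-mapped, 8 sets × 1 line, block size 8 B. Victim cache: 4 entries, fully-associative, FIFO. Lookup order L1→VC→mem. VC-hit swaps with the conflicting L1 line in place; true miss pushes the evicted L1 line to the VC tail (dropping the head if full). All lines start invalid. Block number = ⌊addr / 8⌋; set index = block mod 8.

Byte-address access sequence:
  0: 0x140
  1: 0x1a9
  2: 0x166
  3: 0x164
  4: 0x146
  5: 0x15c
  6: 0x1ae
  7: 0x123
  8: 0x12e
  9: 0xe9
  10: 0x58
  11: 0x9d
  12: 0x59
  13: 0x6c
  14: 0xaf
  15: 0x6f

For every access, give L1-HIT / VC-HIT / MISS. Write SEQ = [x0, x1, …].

SEQ = [MISS, MISS, MISS, L1-HIT, L1-HIT, MISS, L1-HIT, MISS, MISS, MISS, MISS, MISS, VC-HIT, MISS, MISS, VC-HIT]

0: 0x140 (blk 40, set 0) → MISS  vc=[]
1: 0x1a9 (blk 53, set 5) → MISS  vc=[]
2: 0x166 (blk 44, set 4) → MISS  vc=[]
3: 0x164 (blk 44, set 4) → L1-HIT  vc=[]
4: 0x146 (blk 40, set 0) → L1-HIT  vc=[]
5: 0x15c (blk 43, set 3) → MISS  vc=[]
6: 0x1ae (blk 53, set 5) → L1-HIT  vc=[]
7: 0x123 (blk 36, set 4) → MISS  vc=[44]
8: 0x12e (blk 37, set 5) → MISS  vc=[44, 53]
9: 0xe9 (blk 29, set 5) → MISS  vc=[44, 53, 37]
10: 0x58 (blk 11, set 3) → MISS  vc=[44, 53, 37, 43]
11: 0x9d (blk 19, set 3) → MISS  vc=[53, 37, 43, 11]
12: 0x59 (blk 11, set 3) → VC-HIT  vc=[53, 37, 43, 19]
13: 0x6c (blk 13, set 5) → MISS  vc=[37, 43, 19, 29]
14: 0xaf (blk 21, set 5) → MISS  vc=[43, 19, 29, 13]
15: 0x6f (blk 13, set 5) → VC-HIT  vc=[43, 19, 29, 21]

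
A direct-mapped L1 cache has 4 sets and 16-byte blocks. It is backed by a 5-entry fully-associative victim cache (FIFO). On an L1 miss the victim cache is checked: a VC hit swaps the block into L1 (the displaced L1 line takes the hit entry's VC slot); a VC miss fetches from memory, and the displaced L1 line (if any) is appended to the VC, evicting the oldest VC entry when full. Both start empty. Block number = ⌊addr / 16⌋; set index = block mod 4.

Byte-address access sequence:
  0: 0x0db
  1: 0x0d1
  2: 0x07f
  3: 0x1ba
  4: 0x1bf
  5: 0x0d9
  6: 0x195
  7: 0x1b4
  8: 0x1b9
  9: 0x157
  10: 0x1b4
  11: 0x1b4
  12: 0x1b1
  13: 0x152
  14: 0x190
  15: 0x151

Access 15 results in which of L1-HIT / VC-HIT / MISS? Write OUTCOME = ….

OUTCOME = VC-HIT

  [0] addr=0xdb blk=13 s=1: MISS | VC []
  [1] addr=0xd1 blk=13 s=1: L1-HIT | VC []
  [2] addr=0x7f blk=7 s=3: MISS | VC []
  [3] addr=0x1ba blk=27 s=3: MISS | VC [7]
  [4] addr=0x1bf blk=27 s=3: L1-HIT | VC [7]
  [5] addr=0xd9 blk=13 s=1: L1-HIT | VC [7]
  [6] addr=0x195 blk=25 s=1: MISS | VC [7, 13]
  [7] addr=0x1b4 blk=27 s=3: L1-HIT | VC [7, 13]
  [8] addr=0x1b9 blk=27 s=3: L1-HIT | VC [7, 13]
  [9] addr=0x157 blk=21 s=1: MISS | VC [7, 13, 25]
  [10] addr=0x1b4 blk=27 s=3: L1-HIT | VC [7, 13, 25]
  [11] addr=0x1b4 blk=27 s=3: L1-HIT | VC [7, 13, 25]
  [12] addr=0x1b1 blk=27 s=3: L1-HIT | VC [7, 13, 25]
  [13] addr=0x152 blk=21 s=1: L1-HIT | VC [7, 13, 25]
  [14] addr=0x190 blk=25 s=1: VC-HIT | VC [7, 13, 21]
  [15] addr=0x151 blk=21 s=1: VC-HIT | VC [7, 13, 25]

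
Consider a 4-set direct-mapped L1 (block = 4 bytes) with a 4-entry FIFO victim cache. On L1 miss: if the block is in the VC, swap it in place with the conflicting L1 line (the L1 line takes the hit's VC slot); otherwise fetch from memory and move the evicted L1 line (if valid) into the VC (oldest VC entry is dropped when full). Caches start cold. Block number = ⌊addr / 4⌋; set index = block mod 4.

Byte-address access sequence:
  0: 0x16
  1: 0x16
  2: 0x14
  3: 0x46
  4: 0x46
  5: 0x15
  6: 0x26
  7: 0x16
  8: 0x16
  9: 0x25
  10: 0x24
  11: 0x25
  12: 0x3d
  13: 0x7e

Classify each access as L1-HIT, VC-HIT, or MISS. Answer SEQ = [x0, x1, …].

SEQ = [MISS, L1-HIT, L1-HIT, MISS, L1-HIT, VC-HIT, MISS, VC-HIT, L1-HIT, VC-HIT, L1-HIT, L1-HIT, MISS, MISS]

#0 0x16→b5/s1 MISS; vc=[]
#1 0x16→b5/s1 L1-HIT; vc=[]
#2 0x14→b5/s1 L1-HIT; vc=[]
#3 0x46→b17/s1 MISS; vc=[5]
#4 0x46→b17/s1 L1-HIT; vc=[5]
#5 0x15→b5/s1 VC-HIT; vc=[17]
#6 0x26→b9/s1 MISS; vc=[17,5]
#7 0x16→b5/s1 VC-HIT; vc=[17,9]
#8 0x16→b5/s1 L1-HIT; vc=[17,9]
#9 0x25→b9/s1 VC-HIT; vc=[17,5]
#10 0x24→b9/s1 L1-HIT; vc=[17,5]
#11 0x25→b9/s1 L1-HIT; vc=[17,5]
#12 0x3d→b15/s3 MISS; vc=[17,5]
#13 0x7e→b31/s3 MISS; vc=[17,5,15]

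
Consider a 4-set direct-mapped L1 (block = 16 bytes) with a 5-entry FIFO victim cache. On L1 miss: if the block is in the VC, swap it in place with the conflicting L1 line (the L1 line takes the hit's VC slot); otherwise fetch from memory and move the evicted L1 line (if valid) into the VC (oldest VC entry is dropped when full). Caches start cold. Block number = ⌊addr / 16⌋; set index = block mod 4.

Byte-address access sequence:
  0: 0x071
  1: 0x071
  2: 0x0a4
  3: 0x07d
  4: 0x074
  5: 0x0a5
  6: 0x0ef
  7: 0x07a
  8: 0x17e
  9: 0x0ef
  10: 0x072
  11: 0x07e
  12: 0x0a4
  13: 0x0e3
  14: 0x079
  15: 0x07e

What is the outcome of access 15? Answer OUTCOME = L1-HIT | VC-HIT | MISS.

#0 0x71→b7/s3 MISS; vc=[]
#1 0x71→b7/s3 L1-HIT; vc=[]
#2 0xa4→b10/s2 MISS; vc=[]
#3 0x7d→b7/s3 L1-HIT; vc=[]
#4 0x74→b7/s3 L1-HIT; vc=[]
#5 0xa5→b10/s2 L1-HIT; vc=[]
#6 0xef→b14/s2 MISS; vc=[10]
#7 0x7a→b7/s3 L1-HIT; vc=[10]
#8 0x17e→b23/s3 MISS; vc=[10,7]
#9 0xef→b14/s2 L1-HIT; vc=[10,7]
#10 0x72→b7/s3 VC-HIT; vc=[10,23]
#11 0x7e→b7/s3 L1-HIT; vc=[10,23]
#12 0xa4→b10/s2 VC-HIT; vc=[14,23]
#13 0xe3→b14/s2 VC-HIT; vc=[10,23]
#14 0x79→b7/s3 L1-HIT; vc=[10,23]
#15 0x7e→b7/s3 L1-HIT; vc=[10,23]

OUTCOME = L1-HIT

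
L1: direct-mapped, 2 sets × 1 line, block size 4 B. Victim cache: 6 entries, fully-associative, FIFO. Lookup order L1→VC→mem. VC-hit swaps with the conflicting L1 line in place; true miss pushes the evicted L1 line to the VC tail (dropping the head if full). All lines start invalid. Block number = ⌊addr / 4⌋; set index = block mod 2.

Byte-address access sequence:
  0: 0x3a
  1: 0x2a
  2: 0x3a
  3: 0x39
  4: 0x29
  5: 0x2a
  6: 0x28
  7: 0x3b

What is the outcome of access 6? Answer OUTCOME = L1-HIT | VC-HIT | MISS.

0: 0x3a (blk 14, set 0) → MISS  vc=[]
1: 0x2a (blk 10, set 0) → MISS  vc=[14]
2: 0x3a (blk 14, set 0) → VC-HIT  vc=[10]
3: 0x39 (blk 14, set 0) → L1-HIT  vc=[10]
4: 0x29 (blk 10, set 0) → VC-HIT  vc=[14]
5: 0x2a (blk 10, set 0) → L1-HIT  vc=[14]
6: 0x28 (blk 10, set 0) → L1-HIT  vc=[14]
7: 0x3b (blk 14, set 0) → VC-HIT  vc=[10]

OUTCOME = L1-HIT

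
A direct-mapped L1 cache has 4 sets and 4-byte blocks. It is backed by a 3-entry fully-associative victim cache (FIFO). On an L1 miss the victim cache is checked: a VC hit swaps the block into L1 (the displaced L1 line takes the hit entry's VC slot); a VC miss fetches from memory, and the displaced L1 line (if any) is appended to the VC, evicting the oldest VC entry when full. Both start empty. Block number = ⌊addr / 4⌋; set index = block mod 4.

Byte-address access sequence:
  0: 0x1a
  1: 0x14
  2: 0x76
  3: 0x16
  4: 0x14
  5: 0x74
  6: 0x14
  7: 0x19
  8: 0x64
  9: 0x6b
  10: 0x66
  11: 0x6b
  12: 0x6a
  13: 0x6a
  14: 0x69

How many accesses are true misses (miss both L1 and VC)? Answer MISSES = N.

0: 0x1a (blk 6, set 2) → MISS  vc=[]
1: 0x14 (blk 5, set 1) → MISS  vc=[]
2: 0x76 (blk 29, set 1) → MISS  vc=[5]
3: 0x16 (blk 5, set 1) → VC-HIT  vc=[29]
4: 0x14 (blk 5, set 1) → L1-HIT  vc=[29]
5: 0x74 (blk 29, set 1) → VC-HIT  vc=[5]
6: 0x14 (blk 5, set 1) → VC-HIT  vc=[29]
7: 0x19 (blk 6, set 2) → L1-HIT  vc=[29]
8: 0x64 (blk 25, set 1) → MISS  vc=[29, 5]
9: 0x6b (blk 26, set 2) → MISS  vc=[29, 5, 6]
10: 0x66 (blk 25, set 1) → L1-HIT  vc=[29, 5, 6]
11: 0x6b (blk 26, set 2) → L1-HIT  vc=[29, 5, 6]
12: 0x6a (blk 26, set 2) → L1-HIT  vc=[29, 5, 6]
13: 0x6a (blk 26, set 2) → L1-HIT  vc=[29, 5, 6]
14: 0x69 (blk 26, set 2) → L1-HIT  vc=[29, 5, 6]

MISSES = 5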